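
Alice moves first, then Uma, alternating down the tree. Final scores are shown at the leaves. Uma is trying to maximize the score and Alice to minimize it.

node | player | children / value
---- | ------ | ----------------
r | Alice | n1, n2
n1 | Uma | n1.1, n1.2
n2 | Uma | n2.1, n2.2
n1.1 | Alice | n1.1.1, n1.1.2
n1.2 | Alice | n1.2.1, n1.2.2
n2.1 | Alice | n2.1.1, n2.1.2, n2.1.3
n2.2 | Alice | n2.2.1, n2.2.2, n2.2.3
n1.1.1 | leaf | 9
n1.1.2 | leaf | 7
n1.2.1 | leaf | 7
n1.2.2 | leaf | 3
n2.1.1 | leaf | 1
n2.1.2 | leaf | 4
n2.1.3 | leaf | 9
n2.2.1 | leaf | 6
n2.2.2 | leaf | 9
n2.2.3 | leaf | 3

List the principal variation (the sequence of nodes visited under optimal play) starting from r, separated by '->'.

n1.1 (Alice): min(9, 7) = 7
n1.2 (Alice): min(7, 3) = 3
n1 (Uma): max(7, 3) = 7
n2.1 (Alice): min(1, 4, 9) = 1
n2.2 (Alice): min(6, 9, 3) = 3
n2 (Uma): max(1, 3) = 3
r (Alice): min(7, 3) = 3
At r, Alice picks n2 (lowest: 3).
At n2, Uma picks n2.2 (highest: 3).
At n2.2, Alice picks n2.2.3 (lowest: 3).
Terminal value 3.

r -> n2 -> n2.2 -> n2.2.3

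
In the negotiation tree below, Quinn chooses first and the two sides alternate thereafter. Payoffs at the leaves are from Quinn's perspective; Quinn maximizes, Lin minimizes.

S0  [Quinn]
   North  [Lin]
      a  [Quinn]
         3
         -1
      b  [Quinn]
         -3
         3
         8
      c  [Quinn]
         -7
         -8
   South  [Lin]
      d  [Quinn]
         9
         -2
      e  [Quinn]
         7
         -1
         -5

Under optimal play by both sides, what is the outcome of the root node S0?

a (Quinn): max(3, -1) = 3
b (Quinn): max(-3, 3, 8) = 8
c (Quinn): max(-7, -8) = -7
North (Lin): min(3, 8, -7) = -7
d (Quinn): max(9, -2) = 9
e (Quinn): max(7, -1, -5) = 7
South (Lin): min(9, 7) = 7
S0 (Quinn): max(-7, 7) = 7

7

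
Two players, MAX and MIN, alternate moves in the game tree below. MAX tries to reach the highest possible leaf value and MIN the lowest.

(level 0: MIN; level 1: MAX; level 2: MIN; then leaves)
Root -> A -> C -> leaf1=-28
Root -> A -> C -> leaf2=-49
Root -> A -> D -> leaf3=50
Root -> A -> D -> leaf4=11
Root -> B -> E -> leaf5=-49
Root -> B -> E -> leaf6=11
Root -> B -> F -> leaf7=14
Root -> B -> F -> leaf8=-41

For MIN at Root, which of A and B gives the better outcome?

B

C (MIN): min(-28, -49) = -49
D (MIN): min(50, 11) = 11
A (MAX): max(-49, 11) = 11
E (MIN): min(-49, 11) = -49
F (MIN): min(14, -41) = -41
B (MAX): max(-49, -41) = -41
MIN prefers the lower value; A=11, B=-41. B is better since -41 < 11.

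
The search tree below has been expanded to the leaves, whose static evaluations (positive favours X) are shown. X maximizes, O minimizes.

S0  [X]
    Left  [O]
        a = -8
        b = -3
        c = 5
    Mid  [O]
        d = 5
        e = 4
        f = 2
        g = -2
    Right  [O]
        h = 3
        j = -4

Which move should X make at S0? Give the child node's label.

Mid

Left (O): min(-8, -3, 5) = -8
Mid (O): min(5, 4, 2, -2) = -2
Right (O): min(3, -4) = -4
S0 (X): max(-8, -2, -4) = -2
X at S0 wants the highest of {Left=-8, Mid=-2, Right=-4}, so chooses Mid.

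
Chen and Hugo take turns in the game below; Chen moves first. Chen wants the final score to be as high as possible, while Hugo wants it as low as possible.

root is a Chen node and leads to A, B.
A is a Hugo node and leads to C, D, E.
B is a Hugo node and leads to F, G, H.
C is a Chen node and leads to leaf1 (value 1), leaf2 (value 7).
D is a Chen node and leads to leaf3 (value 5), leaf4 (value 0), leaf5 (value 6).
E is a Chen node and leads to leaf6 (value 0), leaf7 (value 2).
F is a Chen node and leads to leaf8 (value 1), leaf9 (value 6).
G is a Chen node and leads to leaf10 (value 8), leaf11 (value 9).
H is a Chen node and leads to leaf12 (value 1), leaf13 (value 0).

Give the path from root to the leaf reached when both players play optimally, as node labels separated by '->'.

C (Chen): max(1, 7) = 7
D (Chen): max(5, 0, 6) = 6
E (Chen): max(0, 2) = 2
A (Hugo): min(7, 6, 2) = 2
F (Chen): max(1, 6) = 6
G (Chen): max(8, 9) = 9
H (Chen): max(1, 0) = 1
B (Hugo): min(6, 9, 1) = 1
root (Chen): max(2, 1) = 2
At root, Chen picks A (highest: 2).
At A, Hugo picks E (lowest: 2).
At E, Chen picks leaf7 (highest: 2).
Terminal value 2.

root -> A -> E -> leaf7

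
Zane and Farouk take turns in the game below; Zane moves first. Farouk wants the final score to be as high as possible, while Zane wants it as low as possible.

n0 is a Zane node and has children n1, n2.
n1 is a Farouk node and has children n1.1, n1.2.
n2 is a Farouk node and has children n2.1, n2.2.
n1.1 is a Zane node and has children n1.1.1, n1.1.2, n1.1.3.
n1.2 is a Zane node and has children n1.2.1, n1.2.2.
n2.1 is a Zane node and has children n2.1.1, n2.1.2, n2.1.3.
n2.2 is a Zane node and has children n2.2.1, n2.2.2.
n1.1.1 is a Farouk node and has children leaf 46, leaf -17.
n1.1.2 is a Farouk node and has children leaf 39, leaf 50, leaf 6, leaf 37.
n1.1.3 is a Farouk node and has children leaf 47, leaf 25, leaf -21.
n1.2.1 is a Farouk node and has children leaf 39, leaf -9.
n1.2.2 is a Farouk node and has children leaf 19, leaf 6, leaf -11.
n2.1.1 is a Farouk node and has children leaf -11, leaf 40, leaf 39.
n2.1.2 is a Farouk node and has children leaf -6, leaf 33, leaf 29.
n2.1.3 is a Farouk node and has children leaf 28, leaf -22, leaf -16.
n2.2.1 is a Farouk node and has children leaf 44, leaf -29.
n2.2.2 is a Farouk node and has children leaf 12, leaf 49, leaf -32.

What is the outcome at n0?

44

n1.1.1 (Farouk): max(46, -17) = 46
n1.1.2 (Farouk): max(39, 50, 6, 37) = 50
n1.1.3 (Farouk): max(47, 25, -21) = 47
n1.1 (Zane): min(46, 50, 47) = 46
n1.2.1 (Farouk): max(39, -9) = 39
n1.2.2 (Farouk): max(19, 6, -11) = 19
n1.2 (Zane): min(39, 19) = 19
n1 (Farouk): max(46, 19) = 46
n2.1.1 (Farouk): max(-11, 40, 39) = 40
n2.1.2 (Farouk): max(-6, 33, 29) = 33
n2.1.3 (Farouk): max(28, -22, -16) = 28
n2.1 (Zane): min(40, 33, 28) = 28
n2.2.1 (Farouk): max(44, -29) = 44
n2.2.2 (Farouk): max(12, 49, -32) = 49
n2.2 (Zane): min(44, 49) = 44
n2 (Farouk): max(28, 44) = 44
n0 (Zane): min(46, 44) = 44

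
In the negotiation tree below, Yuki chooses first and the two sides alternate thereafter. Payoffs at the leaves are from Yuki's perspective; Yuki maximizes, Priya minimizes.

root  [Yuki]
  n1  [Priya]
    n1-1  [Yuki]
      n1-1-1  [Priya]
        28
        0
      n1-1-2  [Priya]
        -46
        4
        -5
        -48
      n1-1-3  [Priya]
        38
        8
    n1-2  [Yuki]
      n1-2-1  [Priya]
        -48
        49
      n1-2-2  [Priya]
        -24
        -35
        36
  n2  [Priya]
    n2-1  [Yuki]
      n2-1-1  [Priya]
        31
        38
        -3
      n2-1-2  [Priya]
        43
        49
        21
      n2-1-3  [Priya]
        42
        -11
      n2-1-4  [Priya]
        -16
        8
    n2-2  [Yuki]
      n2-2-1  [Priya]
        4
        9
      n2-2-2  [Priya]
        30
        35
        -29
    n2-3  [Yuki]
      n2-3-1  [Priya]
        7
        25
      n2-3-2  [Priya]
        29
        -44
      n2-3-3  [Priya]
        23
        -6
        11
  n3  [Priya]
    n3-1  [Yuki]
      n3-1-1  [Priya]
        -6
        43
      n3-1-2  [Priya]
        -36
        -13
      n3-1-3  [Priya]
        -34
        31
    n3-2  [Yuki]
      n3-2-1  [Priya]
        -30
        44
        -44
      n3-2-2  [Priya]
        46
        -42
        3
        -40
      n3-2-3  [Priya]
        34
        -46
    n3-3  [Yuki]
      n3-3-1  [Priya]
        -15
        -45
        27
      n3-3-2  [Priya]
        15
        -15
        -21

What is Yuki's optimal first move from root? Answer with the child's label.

n2

n1-1-1 (Priya): min(28, 0) = 0
n1-1-2 (Priya): min(-46, 4, -5, -48) = -48
n1-1-3 (Priya): min(38, 8) = 8
n1-1 (Yuki): max(0, -48, 8) = 8
n1-2-1 (Priya): min(-48, 49) = -48
n1-2-2 (Priya): min(-24, -35, 36) = -35
n1-2 (Yuki): max(-48, -35) = -35
n1 (Priya): min(8, -35) = -35
n2-1-1 (Priya): min(31, 38, -3) = -3
n2-1-2 (Priya): min(43, 49, 21) = 21
n2-1-3 (Priya): min(42, -11) = -11
n2-1-4 (Priya): min(-16, 8) = -16
n2-1 (Yuki): max(-3, 21, -11, -16) = 21
n2-2-1 (Priya): min(4, 9) = 4
n2-2-2 (Priya): min(30, 35, -29) = -29
n2-2 (Yuki): max(4, -29) = 4
n2-3-1 (Priya): min(7, 25) = 7
n2-3-2 (Priya): min(29, -44) = -44
n2-3-3 (Priya): min(23, -6, 11) = -6
n2-3 (Yuki): max(7, -44, -6) = 7
n2 (Priya): min(21, 4, 7) = 4
n3-1-1 (Priya): min(-6, 43) = -6
n3-1-2 (Priya): min(-36, -13) = -36
n3-1-3 (Priya): min(-34, 31) = -34
n3-1 (Yuki): max(-6, -36, -34) = -6
n3-2-1 (Priya): min(-30, 44, -44) = -44
n3-2-2 (Priya): min(46, -42, 3, -40) = -42
n3-2-3 (Priya): min(34, -46) = -46
n3-2 (Yuki): max(-44, -42, -46) = -42
n3-3-1 (Priya): min(-15, -45, 27) = -45
n3-3-2 (Priya): min(15, -15, -21) = -21
n3-3 (Yuki): max(-45, -21) = -21
n3 (Priya): min(-6, -42, -21) = -42
root (Yuki): max(-35, 4, -42) = 4
Yuki at root wants the highest of {n1=-35, n2=4, n3=-42}, so chooses n2.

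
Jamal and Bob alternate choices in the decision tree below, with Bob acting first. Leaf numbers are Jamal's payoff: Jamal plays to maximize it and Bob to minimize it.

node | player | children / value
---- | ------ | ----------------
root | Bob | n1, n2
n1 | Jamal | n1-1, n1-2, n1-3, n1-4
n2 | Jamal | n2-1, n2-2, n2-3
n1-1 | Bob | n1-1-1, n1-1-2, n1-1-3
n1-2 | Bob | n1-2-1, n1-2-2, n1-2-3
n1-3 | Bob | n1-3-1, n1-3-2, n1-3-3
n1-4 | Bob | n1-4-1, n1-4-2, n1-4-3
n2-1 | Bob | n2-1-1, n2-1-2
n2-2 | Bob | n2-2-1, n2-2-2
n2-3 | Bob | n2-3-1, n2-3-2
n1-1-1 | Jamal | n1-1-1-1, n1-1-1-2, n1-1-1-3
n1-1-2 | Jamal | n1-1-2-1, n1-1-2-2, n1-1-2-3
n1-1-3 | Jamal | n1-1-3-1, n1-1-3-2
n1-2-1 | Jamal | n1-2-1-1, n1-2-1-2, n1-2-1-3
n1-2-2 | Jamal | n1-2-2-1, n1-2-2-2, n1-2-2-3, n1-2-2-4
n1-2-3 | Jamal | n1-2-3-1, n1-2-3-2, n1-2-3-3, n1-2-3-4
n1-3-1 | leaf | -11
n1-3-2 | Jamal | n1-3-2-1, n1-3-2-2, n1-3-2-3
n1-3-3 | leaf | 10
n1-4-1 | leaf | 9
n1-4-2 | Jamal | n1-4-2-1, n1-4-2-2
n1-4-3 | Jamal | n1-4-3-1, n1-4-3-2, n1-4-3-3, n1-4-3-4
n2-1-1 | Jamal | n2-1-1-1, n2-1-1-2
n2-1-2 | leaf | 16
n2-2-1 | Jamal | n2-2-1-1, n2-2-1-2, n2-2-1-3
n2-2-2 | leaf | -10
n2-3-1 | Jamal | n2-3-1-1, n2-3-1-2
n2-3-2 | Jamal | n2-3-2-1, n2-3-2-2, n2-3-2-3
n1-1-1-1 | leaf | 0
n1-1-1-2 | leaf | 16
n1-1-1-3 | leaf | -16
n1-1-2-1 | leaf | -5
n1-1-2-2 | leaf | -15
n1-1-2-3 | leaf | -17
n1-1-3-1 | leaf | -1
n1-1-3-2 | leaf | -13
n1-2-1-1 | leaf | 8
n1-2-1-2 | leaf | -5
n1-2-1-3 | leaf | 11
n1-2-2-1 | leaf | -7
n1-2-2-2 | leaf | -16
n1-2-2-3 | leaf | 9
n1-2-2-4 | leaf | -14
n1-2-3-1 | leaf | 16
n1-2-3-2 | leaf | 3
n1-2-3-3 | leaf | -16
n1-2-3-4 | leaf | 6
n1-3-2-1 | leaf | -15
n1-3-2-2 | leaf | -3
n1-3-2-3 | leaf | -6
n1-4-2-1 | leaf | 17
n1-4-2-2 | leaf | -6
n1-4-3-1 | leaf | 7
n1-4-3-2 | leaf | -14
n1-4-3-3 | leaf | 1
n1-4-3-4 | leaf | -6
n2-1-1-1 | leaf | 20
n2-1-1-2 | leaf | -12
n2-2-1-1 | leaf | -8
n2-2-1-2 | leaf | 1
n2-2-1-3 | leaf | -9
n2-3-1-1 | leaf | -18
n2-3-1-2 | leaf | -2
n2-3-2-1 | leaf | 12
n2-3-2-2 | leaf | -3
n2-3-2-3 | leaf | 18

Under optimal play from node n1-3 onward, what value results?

-11

n1-3-2 (Jamal): max(-15, -3, -6) = -3
n1-3 (Bob): min(-11, -3, 10) = -11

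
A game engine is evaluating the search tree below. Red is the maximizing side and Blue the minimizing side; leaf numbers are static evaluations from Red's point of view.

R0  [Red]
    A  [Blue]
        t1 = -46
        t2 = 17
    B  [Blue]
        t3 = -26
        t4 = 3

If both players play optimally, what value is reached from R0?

A (Blue): min(-46, 17) = -46
B (Blue): min(-26, 3) = -26
R0 (Red): max(-46, -26) = -26

-26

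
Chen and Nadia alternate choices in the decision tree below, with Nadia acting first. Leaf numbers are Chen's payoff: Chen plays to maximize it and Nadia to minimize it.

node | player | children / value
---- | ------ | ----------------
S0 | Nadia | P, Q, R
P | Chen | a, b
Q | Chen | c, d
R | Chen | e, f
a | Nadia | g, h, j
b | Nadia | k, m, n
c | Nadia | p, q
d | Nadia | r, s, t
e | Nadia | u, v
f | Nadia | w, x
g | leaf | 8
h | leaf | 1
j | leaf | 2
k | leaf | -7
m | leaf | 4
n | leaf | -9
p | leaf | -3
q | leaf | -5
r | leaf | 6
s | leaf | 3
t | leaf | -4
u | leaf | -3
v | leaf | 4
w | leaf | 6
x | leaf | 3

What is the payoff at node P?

a (Nadia): min(8, 1, 2) = 1
b (Nadia): min(-7, 4, -9) = -9
P (Chen): max(1, -9) = 1

1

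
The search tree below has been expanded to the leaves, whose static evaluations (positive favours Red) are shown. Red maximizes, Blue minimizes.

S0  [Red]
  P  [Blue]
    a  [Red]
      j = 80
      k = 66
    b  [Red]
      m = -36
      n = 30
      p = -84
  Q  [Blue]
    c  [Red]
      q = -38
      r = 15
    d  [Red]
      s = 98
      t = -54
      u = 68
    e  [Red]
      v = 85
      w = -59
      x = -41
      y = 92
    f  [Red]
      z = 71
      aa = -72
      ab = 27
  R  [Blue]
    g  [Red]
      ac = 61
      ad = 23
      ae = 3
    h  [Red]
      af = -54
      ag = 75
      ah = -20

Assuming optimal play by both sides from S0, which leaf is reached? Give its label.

ac

a (Red): max(80, 66) = 80
b (Red): max(-36, 30, -84) = 30
P (Blue): min(80, 30) = 30
c (Red): max(-38, 15) = 15
d (Red): max(98, -54, 68) = 98
e (Red): max(85, -59, -41, 92) = 92
f (Red): max(71, -72, 27) = 71
Q (Blue): min(15, 98, 92, 71) = 15
g (Red): max(61, 23, 3) = 61
h (Red): max(-54, 75, -20) = 75
R (Blue): min(61, 75) = 61
S0 (Red): max(30, 15, 61) = 61
At S0, Red picks R (highest: 61).
At R, Blue picks g (lowest: 61).
At g, Red picks ac (highest: 61).
Terminal value 61.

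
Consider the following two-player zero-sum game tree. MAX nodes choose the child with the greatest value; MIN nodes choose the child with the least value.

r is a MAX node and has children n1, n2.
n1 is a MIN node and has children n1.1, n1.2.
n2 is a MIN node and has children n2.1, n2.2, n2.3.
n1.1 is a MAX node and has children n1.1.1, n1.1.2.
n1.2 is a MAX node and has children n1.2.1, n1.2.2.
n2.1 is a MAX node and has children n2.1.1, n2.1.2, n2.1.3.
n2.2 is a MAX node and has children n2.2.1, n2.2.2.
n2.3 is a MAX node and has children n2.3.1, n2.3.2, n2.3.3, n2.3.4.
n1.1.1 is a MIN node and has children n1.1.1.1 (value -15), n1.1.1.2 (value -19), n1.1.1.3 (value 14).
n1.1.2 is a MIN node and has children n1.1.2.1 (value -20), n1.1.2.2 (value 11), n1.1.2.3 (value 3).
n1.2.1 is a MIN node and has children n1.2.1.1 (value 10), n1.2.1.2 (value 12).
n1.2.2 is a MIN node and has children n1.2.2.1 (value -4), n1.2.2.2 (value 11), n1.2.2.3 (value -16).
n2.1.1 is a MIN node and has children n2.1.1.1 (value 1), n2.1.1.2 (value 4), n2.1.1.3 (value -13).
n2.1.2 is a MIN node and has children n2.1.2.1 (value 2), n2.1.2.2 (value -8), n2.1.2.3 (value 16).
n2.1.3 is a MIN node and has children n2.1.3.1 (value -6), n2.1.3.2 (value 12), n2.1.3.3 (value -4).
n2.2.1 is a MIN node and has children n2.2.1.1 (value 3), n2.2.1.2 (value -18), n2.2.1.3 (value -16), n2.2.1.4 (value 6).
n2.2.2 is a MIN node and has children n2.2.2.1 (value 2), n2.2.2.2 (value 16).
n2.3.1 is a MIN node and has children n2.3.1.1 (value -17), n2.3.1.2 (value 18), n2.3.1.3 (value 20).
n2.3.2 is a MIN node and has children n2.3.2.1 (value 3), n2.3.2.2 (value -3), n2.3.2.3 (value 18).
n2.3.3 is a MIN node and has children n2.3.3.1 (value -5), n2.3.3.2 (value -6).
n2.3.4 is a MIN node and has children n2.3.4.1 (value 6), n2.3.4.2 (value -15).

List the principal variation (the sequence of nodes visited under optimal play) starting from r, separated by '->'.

n1.1.1 (MIN): min(-15, -19, 14) = -19
n1.1.2 (MIN): min(-20, 11, 3) = -20
n1.1 (MAX): max(-19, -20) = -19
n1.2.1 (MIN): min(10, 12) = 10
n1.2.2 (MIN): min(-4, 11, -16) = -16
n1.2 (MAX): max(10, -16) = 10
n1 (MIN): min(-19, 10) = -19
n2.1.1 (MIN): min(1, 4, -13) = -13
n2.1.2 (MIN): min(2, -8, 16) = -8
n2.1.3 (MIN): min(-6, 12, -4) = -6
n2.1 (MAX): max(-13, -8, -6) = -6
n2.2.1 (MIN): min(3, -18, -16, 6) = -18
n2.2.2 (MIN): min(2, 16) = 2
n2.2 (MAX): max(-18, 2) = 2
n2.3.1 (MIN): min(-17, 18, 20) = -17
n2.3.2 (MIN): min(3, -3, 18) = -3
n2.3.3 (MIN): min(-5, -6) = -6
n2.3.4 (MIN): min(6, -15) = -15
n2.3 (MAX): max(-17, -3, -6, -15) = -3
n2 (MIN): min(-6, 2, -3) = -6
r (MAX): max(-19, -6) = -6
At r, MAX picks n2 (highest: -6).
At n2, MIN picks n2.1 (lowest: -6).
At n2.1, MAX picks n2.1.3 (highest: -6).
At n2.1.3, MIN picks n2.1.3.1 (lowest: -6).
Terminal value -6.

r -> n2 -> n2.1 -> n2.1.3 -> n2.1.3.1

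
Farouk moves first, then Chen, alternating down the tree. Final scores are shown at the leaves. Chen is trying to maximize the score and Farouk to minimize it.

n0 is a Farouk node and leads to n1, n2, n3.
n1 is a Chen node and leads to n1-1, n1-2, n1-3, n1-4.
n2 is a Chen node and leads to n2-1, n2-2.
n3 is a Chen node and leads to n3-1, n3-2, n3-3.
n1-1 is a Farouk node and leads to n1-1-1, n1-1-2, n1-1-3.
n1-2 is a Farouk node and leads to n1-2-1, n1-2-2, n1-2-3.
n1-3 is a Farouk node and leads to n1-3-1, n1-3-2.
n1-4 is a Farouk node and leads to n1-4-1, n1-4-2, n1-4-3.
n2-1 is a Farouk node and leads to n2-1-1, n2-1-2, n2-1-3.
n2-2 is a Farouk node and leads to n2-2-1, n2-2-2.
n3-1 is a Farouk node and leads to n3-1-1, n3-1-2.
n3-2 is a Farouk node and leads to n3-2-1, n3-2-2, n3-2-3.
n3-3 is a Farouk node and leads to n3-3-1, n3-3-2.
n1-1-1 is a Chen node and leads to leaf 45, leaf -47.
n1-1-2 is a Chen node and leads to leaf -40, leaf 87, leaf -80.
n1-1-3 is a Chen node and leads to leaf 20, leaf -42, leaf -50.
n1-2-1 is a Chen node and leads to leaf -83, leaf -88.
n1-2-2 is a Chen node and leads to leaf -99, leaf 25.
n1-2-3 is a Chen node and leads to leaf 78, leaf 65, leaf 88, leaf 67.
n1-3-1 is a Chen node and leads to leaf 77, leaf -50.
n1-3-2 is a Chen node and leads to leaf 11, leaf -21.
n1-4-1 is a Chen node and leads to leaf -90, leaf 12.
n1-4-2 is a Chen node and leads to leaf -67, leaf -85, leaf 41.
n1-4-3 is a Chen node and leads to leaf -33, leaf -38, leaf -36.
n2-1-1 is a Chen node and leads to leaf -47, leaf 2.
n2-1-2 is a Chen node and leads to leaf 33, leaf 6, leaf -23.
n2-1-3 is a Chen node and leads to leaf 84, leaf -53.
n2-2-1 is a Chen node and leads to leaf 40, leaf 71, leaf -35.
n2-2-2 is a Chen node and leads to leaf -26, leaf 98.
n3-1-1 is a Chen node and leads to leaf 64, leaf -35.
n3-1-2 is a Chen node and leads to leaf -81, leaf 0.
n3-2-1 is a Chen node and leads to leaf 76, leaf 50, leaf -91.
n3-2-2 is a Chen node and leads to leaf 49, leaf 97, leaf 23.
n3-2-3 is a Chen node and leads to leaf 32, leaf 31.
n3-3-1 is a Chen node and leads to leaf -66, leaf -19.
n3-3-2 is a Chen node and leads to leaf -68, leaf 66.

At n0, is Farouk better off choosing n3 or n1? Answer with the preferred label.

n1

n3-1-1 (Chen): max(64, -35) = 64
n3-1-2 (Chen): max(-81, 0) = 0
n3-1 (Farouk): min(64, 0) = 0
n3-2-1 (Chen): max(76, 50, -91) = 76
n3-2-2 (Chen): max(49, 97, 23) = 97
n3-2-3 (Chen): max(32, 31) = 32
n3-2 (Farouk): min(76, 97, 32) = 32
n3-3-1 (Chen): max(-66, -19) = -19
n3-3-2 (Chen): max(-68, 66) = 66
n3-3 (Farouk): min(-19, 66) = -19
n3 (Chen): max(0, 32, -19) = 32
n1-1-1 (Chen): max(45, -47) = 45
n1-1-2 (Chen): max(-40, 87, -80) = 87
n1-1-3 (Chen): max(20, -42, -50) = 20
n1-1 (Farouk): min(45, 87, 20) = 20
n1-2-1 (Chen): max(-83, -88) = -83
n1-2-2 (Chen): max(-99, 25) = 25
n1-2-3 (Chen): max(78, 65, 88, 67) = 88
n1-2 (Farouk): min(-83, 25, 88) = -83
n1-3-1 (Chen): max(77, -50) = 77
n1-3-2 (Chen): max(11, -21) = 11
n1-3 (Farouk): min(77, 11) = 11
n1-4-1 (Chen): max(-90, 12) = 12
n1-4-2 (Chen): max(-67, -85, 41) = 41
n1-4-3 (Chen): max(-33, -38, -36) = -33
n1-4 (Farouk): min(12, 41, -33) = -33
n1 (Chen): max(20, -83, 11, -33) = 20
Farouk prefers the lower value; n3=32, n1=20. n1 is better since 20 < 32.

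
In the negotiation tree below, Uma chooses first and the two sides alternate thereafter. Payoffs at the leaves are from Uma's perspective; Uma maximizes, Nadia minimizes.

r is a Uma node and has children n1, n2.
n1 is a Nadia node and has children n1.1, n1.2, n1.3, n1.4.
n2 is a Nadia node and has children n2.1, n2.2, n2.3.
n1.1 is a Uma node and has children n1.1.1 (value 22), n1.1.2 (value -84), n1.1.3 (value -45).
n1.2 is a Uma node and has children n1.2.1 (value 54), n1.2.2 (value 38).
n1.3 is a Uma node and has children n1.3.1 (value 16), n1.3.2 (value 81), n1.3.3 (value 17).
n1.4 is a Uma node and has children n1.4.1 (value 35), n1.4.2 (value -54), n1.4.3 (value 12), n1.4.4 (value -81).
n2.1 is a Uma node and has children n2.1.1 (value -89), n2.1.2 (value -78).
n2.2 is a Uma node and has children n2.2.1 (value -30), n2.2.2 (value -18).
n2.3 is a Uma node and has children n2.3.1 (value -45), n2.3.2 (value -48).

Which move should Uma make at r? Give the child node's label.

n1.1 (Uma): max(22, -84, -45) = 22
n1.2 (Uma): max(54, 38) = 54
n1.3 (Uma): max(16, 81, 17) = 81
n1.4 (Uma): max(35, -54, 12, -81) = 35
n1 (Nadia): min(22, 54, 81, 35) = 22
n2.1 (Uma): max(-89, -78) = -78
n2.2 (Uma): max(-30, -18) = -18
n2.3 (Uma): max(-45, -48) = -45
n2 (Nadia): min(-78, -18, -45) = -78
r (Uma): max(22, -78) = 22
Uma at r wants the highest of {n1=22, n2=-78}, so chooses n1.

n1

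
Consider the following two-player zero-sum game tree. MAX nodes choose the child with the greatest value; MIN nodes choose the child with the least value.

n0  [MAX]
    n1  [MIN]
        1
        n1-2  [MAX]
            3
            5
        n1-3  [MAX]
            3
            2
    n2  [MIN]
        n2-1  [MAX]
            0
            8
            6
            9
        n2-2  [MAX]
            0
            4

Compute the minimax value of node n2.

4

n2-1 (MAX): max(0, 8, 6, 9) = 9
n2-2 (MAX): max(0, 4) = 4
n2 (MIN): min(9, 4) = 4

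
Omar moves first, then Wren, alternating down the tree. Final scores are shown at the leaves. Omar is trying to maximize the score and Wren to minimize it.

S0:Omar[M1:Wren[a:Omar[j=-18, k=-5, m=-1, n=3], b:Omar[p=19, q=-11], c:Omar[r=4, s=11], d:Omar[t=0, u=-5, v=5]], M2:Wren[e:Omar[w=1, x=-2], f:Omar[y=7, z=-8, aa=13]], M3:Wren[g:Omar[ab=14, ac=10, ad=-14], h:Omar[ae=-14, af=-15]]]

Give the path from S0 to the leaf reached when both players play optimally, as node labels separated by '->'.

a (Omar): max(-18, -5, -1, 3) = 3
b (Omar): max(19, -11) = 19
c (Omar): max(4, 11) = 11
d (Omar): max(0, -5, 5) = 5
M1 (Wren): min(3, 19, 11, 5) = 3
e (Omar): max(1, -2) = 1
f (Omar): max(7, -8, 13) = 13
M2 (Wren): min(1, 13) = 1
g (Omar): max(14, 10, -14) = 14
h (Omar): max(-14, -15) = -14
M3 (Wren): min(14, -14) = -14
S0 (Omar): max(3, 1, -14) = 3
At S0, Omar picks M1 (highest: 3).
At M1, Wren picks a (lowest: 3).
At a, Omar picks n (highest: 3).
Terminal value 3.

S0 -> M1 -> a -> n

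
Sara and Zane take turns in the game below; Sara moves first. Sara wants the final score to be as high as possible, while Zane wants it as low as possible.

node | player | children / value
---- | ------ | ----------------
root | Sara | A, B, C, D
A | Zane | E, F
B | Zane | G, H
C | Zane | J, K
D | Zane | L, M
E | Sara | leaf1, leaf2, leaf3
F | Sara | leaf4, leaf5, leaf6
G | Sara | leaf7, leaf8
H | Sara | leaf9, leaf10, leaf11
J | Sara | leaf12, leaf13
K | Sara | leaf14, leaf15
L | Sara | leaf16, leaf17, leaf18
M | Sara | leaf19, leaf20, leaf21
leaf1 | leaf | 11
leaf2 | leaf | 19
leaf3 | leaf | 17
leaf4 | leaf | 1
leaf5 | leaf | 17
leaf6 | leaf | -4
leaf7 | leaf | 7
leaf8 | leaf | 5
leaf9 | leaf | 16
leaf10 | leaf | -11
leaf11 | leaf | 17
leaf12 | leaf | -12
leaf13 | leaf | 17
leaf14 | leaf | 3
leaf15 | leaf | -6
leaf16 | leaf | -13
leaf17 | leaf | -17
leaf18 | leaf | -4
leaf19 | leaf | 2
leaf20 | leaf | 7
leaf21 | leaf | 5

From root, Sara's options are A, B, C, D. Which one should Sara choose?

A

E (Sara): max(11, 19, 17) = 19
F (Sara): max(1, 17, -4) = 17
A (Zane): min(19, 17) = 17
G (Sara): max(7, 5) = 7
H (Sara): max(16, -11, 17) = 17
B (Zane): min(7, 17) = 7
J (Sara): max(-12, 17) = 17
K (Sara): max(3, -6) = 3
C (Zane): min(17, 3) = 3
L (Sara): max(-13, -17, -4) = -4
M (Sara): max(2, 7, 5) = 7
D (Zane): min(-4, 7) = -4
root (Sara): max(17, 7, 3, -4) = 17
Sara at root wants the highest of {A=17, B=7, C=3, D=-4}, so chooses A.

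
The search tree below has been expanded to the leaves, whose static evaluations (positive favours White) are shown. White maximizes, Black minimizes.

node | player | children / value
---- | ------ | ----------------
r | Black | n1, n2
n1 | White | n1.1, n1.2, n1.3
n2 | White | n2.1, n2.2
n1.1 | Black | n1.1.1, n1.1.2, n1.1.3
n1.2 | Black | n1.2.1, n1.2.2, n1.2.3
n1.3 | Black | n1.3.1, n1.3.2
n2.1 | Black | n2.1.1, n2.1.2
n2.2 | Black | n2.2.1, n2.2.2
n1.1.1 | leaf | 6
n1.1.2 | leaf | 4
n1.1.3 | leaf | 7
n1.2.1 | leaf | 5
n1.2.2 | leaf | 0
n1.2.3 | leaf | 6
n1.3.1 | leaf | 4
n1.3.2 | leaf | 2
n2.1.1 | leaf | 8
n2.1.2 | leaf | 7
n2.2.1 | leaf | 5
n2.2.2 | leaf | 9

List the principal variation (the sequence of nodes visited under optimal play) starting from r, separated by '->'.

r -> n1 -> n1.1 -> n1.1.2

n1.1 (Black): min(6, 4, 7) = 4
n1.2 (Black): min(5, 0, 6) = 0
n1.3 (Black): min(4, 2) = 2
n1 (White): max(4, 0, 2) = 4
n2.1 (Black): min(8, 7) = 7
n2.2 (Black): min(5, 9) = 5
n2 (White): max(7, 5) = 7
r (Black): min(4, 7) = 4
At r, Black picks n1 (lowest: 4).
At n1, White picks n1.1 (highest: 4).
At n1.1, Black picks n1.1.2 (lowest: 4).
Terminal value 4.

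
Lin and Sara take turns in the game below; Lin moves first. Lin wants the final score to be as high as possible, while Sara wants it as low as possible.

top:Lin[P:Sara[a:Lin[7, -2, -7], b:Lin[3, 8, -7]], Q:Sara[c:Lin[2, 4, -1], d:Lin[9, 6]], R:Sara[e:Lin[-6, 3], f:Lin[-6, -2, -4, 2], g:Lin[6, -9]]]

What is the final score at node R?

e (Lin): max(-6, 3) = 3
f (Lin): max(-6, -2, -4, 2) = 2
g (Lin): max(6, -9) = 6
R (Sara): min(3, 2, 6) = 2

2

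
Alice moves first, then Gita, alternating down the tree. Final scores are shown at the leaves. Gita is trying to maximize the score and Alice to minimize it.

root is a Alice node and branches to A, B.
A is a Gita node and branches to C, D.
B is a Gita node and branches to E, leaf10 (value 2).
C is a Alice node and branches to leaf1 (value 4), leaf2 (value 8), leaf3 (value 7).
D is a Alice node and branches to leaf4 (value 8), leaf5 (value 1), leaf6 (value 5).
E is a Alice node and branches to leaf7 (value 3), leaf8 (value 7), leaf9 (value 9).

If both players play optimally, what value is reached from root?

3

C (Alice): min(4, 8, 7) = 4
D (Alice): min(8, 1, 5) = 1
A (Gita): max(4, 1) = 4
E (Alice): min(3, 7, 9) = 3
B (Gita): max(3, 2) = 3
root (Alice): min(4, 3) = 3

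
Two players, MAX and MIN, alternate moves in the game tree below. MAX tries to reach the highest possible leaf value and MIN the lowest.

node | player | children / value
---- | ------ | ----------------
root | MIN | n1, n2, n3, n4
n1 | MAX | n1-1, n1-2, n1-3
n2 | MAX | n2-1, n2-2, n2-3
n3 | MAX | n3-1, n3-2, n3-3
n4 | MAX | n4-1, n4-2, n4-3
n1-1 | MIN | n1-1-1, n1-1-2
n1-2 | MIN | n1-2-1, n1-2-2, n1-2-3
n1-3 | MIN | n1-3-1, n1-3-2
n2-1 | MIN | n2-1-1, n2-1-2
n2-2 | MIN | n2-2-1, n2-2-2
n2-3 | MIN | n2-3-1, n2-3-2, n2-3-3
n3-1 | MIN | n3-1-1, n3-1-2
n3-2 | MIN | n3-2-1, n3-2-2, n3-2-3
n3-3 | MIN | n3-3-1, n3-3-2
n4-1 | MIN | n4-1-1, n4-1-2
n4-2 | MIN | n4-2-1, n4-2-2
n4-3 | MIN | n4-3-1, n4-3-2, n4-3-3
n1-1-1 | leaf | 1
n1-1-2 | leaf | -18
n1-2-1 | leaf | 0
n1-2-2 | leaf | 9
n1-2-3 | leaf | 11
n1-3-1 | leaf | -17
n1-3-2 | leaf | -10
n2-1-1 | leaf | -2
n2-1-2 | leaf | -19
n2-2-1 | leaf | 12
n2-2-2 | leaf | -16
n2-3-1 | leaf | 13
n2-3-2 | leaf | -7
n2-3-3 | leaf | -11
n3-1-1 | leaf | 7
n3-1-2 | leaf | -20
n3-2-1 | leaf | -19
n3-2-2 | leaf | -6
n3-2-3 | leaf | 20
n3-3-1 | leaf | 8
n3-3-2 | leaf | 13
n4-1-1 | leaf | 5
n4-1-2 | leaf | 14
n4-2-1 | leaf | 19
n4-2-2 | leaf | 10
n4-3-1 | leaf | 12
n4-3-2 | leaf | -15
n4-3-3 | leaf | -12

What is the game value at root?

n1-1 (MIN): min(1, -18) = -18
n1-2 (MIN): min(0, 9, 11) = 0
n1-3 (MIN): min(-17, -10) = -17
n1 (MAX): max(-18, 0, -17) = 0
n2-1 (MIN): min(-2, -19) = -19
n2-2 (MIN): min(12, -16) = -16
n2-3 (MIN): min(13, -7, -11) = -11
n2 (MAX): max(-19, -16, -11) = -11
n3-1 (MIN): min(7, -20) = -20
n3-2 (MIN): min(-19, -6, 20) = -19
n3-3 (MIN): min(8, 13) = 8
n3 (MAX): max(-20, -19, 8) = 8
n4-1 (MIN): min(5, 14) = 5
n4-2 (MIN): min(19, 10) = 10
n4-3 (MIN): min(12, -15, -12) = -15
n4 (MAX): max(5, 10, -15) = 10
root (MIN): min(0, -11, 8, 10) = -11

-11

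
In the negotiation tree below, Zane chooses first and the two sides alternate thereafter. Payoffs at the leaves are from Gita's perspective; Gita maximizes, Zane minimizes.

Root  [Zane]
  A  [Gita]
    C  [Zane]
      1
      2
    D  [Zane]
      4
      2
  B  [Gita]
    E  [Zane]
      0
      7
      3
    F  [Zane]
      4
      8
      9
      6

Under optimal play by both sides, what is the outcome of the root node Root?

2

C (Zane): min(1, 2) = 1
D (Zane): min(4, 2) = 2
A (Gita): max(1, 2) = 2
E (Zane): min(0, 7, 3) = 0
F (Zane): min(4, 8, 9, 6) = 4
B (Gita): max(0, 4) = 4
Root (Zane): min(2, 4) = 2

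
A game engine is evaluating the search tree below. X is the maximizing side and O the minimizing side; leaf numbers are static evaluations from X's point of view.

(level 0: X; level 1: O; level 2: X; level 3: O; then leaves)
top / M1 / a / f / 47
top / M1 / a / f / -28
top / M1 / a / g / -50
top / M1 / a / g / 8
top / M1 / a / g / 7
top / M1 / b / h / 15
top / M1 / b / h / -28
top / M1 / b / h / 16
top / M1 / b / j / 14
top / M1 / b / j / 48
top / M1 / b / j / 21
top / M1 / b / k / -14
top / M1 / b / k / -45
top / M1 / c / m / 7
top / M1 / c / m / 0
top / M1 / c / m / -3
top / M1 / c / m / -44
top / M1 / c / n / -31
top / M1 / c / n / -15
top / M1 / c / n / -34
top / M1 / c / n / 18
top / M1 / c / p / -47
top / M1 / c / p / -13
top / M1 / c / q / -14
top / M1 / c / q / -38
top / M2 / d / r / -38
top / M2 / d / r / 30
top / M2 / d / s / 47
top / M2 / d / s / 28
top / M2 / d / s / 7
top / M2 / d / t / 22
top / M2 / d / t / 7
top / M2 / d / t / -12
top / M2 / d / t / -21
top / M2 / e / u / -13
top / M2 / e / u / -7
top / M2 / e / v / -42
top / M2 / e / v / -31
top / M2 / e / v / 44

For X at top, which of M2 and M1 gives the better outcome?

M2

r (O): min(-38, 30) = -38
s (O): min(47, 28, 7) = 7
t (O): min(22, 7, -12, -21) = -21
d (X): max(-38, 7, -21) = 7
u (O): min(-13, -7) = -13
v (O): min(-42, -31, 44) = -42
e (X): max(-13, -42) = -13
M2 (O): min(7, -13) = -13
f (O): min(47, -28) = -28
g (O): min(-50, 8, 7) = -50
a (X): max(-28, -50) = -28
h (O): min(15, -28, 16) = -28
j (O): min(14, 48, 21) = 14
k (O): min(-14, -45) = -45
b (X): max(-28, 14, -45) = 14
m (O): min(7, 0, -3, -44) = -44
n (O): min(-31, -15, -34, 18) = -34
p (O): min(-47, -13) = -47
q (O): min(-14, -38) = -38
c (X): max(-44, -34, -47, -38) = -34
M1 (O): min(-28, 14, -34) = -34
X prefers the higher value; M2=-13, M1=-34. M2 is better since -13 > -34.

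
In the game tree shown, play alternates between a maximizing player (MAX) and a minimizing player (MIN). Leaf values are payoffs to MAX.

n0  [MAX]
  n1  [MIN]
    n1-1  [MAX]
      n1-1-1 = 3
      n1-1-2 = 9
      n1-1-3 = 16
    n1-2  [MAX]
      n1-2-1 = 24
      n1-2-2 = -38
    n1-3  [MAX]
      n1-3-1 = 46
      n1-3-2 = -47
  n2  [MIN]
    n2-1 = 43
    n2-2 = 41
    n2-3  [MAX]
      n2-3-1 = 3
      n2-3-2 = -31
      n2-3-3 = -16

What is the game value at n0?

16

n1-1 (MAX): max(3, 9, 16) = 16
n1-2 (MAX): max(24, -38) = 24
n1-3 (MAX): max(46, -47) = 46
n1 (MIN): min(16, 24, 46) = 16
n2-3 (MAX): max(3, -31, -16) = 3
n2 (MIN): min(43, 41, 3) = 3
n0 (MAX): max(16, 3) = 16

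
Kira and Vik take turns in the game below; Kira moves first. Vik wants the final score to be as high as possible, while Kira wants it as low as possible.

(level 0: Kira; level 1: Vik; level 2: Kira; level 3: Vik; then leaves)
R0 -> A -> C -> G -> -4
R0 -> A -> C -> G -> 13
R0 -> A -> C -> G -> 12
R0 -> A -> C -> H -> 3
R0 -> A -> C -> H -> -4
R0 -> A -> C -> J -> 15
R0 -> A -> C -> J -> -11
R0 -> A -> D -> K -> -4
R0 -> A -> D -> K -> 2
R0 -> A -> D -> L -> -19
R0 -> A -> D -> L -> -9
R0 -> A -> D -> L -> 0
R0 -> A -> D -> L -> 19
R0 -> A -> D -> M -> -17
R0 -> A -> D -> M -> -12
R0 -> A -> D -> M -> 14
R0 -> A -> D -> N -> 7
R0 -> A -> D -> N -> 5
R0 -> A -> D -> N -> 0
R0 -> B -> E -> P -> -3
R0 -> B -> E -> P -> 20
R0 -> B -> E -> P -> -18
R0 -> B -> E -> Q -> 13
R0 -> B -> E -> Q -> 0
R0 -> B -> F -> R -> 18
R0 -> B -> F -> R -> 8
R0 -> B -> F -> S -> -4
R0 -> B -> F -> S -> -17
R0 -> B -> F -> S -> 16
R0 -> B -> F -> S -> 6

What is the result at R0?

G (Vik): max(-4, 13, 12) = 13
H (Vik): max(3, -4) = 3
J (Vik): max(15, -11) = 15
C (Kira): min(13, 3, 15) = 3
K (Vik): max(-4, 2) = 2
L (Vik): max(-19, -9, 0, 19) = 19
M (Vik): max(-17, -12, 14) = 14
N (Vik): max(7, 5, 0) = 7
D (Kira): min(2, 19, 14, 7) = 2
A (Vik): max(3, 2) = 3
P (Vik): max(-3, 20, -18) = 20
Q (Vik): max(13, 0) = 13
E (Kira): min(20, 13) = 13
R (Vik): max(18, 8) = 18
S (Vik): max(-4, -17, 16, 6) = 16
F (Kira): min(18, 16) = 16
B (Vik): max(13, 16) = 16
R0 (Kira): min(3, 16) = 3

3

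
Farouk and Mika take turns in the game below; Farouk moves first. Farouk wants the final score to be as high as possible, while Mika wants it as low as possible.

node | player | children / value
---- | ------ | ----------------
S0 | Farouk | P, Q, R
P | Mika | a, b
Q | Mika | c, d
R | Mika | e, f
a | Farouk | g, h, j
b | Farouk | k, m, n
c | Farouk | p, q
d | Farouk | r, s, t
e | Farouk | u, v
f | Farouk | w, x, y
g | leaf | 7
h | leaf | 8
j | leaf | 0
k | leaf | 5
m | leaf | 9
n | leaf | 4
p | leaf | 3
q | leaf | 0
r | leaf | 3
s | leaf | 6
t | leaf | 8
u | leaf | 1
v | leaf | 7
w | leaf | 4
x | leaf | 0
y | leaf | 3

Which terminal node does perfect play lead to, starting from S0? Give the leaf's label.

a (Farouk): max(7, 8, 0) = 8
b (Farouk): max(5, 9, 4) = 9
P (Mika): min(8, 9) = 8
c (Farouk): max(3, 0) = 3
d (Farouk): max(3, 6, 8) = 8
Q (Mika): min(3, 8) = 3
e (Farouk): max(1, 7) = 7
f (Farouk): max(4, 0, 3) = 4
R (Mika): min(7, 4) = 4
S0 (Farouk): max(8, 3, 4) = 8
At S0, Farouk picks P (highest: 8).
At P, Mika picks a (lowest: 8).
At a, Farouk picks h (highest: 8).
Terminal value 8.

h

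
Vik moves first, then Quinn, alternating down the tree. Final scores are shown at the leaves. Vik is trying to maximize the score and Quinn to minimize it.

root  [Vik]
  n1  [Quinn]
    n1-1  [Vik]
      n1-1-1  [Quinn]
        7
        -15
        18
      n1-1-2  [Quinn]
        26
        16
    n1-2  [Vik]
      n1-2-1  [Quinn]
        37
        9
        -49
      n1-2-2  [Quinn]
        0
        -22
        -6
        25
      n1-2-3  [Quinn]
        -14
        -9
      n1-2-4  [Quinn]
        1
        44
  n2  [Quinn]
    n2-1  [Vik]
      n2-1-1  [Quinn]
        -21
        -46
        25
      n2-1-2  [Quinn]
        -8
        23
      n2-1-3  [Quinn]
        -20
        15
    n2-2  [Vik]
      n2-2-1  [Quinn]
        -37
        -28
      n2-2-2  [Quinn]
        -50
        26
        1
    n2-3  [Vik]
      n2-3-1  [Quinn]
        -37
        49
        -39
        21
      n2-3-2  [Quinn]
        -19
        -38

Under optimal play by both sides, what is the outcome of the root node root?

1

n1-1-1 (Quinn): min(7, -15, 18) = -15
n1-1-2 (Quinn): min(26, 16) = 16
n1-1 (Vik): max(-15, 16) = 16
n1-2-1 (Quinn): min(37, 9, -49) = -49
n1-2-2 (Quinn): min(0, -22, -6, 25) = -22
n1-2-3 (Quinn): min(-14, -9) = -14
n1-2-4 (Quinn): min(1, 44) = 1
n1-2 (Vik): max(-49, -22, -14, 1) = 1
n1 (Quinn): min(16, 1) = 1
n2-1-1 (Quinn): min(-21, -46, 25) = -46
n2-1-2 (Quinn): min(-8, 23) = -8
n2-1-3 (Quinn): min(-20, 15) = -20
n2-1 (Vik): max(-46, -8, -20) = -8
n2-2-1 (Quinn): min(-37, -28) = -37
n2-2-2 (Quinn): min(-50, 26, 1) = -50
n2-2 (Vik): max(-37, -50) = -37
n2-3-1 (Quinn): min(-37, 49, -39, 21) = -39
n2-3-2 (Quinn): min(-19, -38) = -38
n2-3 (Vik): max(-39, -38) = -38
n2 (Quinn): min(-8, -37, -38) = -38
root (Vik): max(1, -38) = 1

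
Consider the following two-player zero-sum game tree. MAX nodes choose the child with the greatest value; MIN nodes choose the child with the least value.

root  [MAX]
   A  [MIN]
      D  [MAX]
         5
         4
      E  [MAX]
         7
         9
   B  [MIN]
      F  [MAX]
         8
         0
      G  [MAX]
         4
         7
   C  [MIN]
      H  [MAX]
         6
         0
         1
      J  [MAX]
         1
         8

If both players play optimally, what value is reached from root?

7

D (MAX): max(5, 4) = 5
E (MAX): max(7, 9) = 9
A (MIN): min(5, 9) = 5
F (MAX): max(8, 0) = 8
G (MAX): max(4, 7) = 7
B (MIN): min(8, 7) = 7
H (MAX): max(6, 0, 1) = 6
J (MAX): max(1, 8) = 8
C (MIN): min(6, 8) = 6
root (MAX): max(5, 7, 6) = 7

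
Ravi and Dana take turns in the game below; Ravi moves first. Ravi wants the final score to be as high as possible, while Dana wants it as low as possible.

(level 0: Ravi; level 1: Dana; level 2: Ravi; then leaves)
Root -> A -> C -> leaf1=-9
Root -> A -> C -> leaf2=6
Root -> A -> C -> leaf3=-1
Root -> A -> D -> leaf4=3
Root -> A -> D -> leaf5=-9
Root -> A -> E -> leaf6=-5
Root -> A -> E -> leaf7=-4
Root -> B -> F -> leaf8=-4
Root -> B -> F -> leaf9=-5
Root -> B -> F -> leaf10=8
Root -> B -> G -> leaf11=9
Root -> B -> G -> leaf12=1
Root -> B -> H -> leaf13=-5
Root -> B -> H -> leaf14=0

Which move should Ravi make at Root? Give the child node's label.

C (Ravi): max(-9, 6, -1) = 6
D (Ravi): max(3, -9) = 3
E (Ravi): max(-5, -4) = -4
A (Dana): min(6, 3, -4) = -4
F (Ravi): max(-4, -5, 8) = 8
G (Ravi): max(9, 1) = 9
H (Ravi): max(-5, 0) = 0
B (Dana): min(8, 9, 0) = 0
Root (Ravi): max(-4, 0) = 0
Ravi at Root wants the highest of {A=-4, B=0}, so chooses B.

B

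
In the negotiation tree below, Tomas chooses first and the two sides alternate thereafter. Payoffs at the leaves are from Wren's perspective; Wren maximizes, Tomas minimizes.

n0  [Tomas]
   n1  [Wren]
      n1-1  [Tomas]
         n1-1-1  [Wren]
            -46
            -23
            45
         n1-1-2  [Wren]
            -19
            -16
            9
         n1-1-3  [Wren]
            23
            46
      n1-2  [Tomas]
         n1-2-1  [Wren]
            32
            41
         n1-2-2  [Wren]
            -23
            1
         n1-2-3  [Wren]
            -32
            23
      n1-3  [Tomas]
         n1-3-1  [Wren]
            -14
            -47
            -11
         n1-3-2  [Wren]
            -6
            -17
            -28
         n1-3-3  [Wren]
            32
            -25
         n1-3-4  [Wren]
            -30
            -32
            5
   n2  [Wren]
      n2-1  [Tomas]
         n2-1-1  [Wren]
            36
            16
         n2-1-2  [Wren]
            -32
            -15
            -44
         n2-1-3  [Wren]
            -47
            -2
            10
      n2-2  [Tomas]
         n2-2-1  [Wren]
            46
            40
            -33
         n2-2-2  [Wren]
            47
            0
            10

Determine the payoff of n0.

n1-1-1 (Wren): max(-46, -23, 45) = 45
n1-1-2 (Wren): max(-19, -16, 9) = 9
n1-1-3 (Wren): max(23, 46) = 46
n1-1 (Tomas): min(45, 9, 46) = 9
n1-2-1 (Wren): max(32, 41) = 41
n1-2-2 (Wren): max(-23, 1) = 1
n1-2-3 (Wren): max(-32, 23) = 23
n1-2 (Tomas): min(41, 1, 23) = 1
n1-3-1 (Wren): max(-14, -47, -11) = -11
n1-3-2 (Wren): max(-6, -17, -28) = -6
n1-3-3 (Wren): max(32, -25) = 32
n1-3-4 (Wren): max(-30, -32, 5) = 5
n1-3 (Tomas): min(-11, -6, 32, 5) = -11
n1 (Wren): max(9, 1, -11) = 9
n2-1-1 (Wren): max(36, 16) = 36
n2-1-2 (Wren): max(-32, -15, -44) = -15
n2-1-3 (Wren): max(-47, -2, 10) = 10
n2-1 (Tomas): min(36, -15, 10) = -15
n2-2-1 (Wren): max(46, 40, -33) = 46
n2-2-2 (Wren): max(47, 0, 10) = 47
n2-2 (Tomas): min(46, 47) = 46
n2 (Wren): max(-15, 46) = 46
n0 (Tomas): min(9, 46) = 9

9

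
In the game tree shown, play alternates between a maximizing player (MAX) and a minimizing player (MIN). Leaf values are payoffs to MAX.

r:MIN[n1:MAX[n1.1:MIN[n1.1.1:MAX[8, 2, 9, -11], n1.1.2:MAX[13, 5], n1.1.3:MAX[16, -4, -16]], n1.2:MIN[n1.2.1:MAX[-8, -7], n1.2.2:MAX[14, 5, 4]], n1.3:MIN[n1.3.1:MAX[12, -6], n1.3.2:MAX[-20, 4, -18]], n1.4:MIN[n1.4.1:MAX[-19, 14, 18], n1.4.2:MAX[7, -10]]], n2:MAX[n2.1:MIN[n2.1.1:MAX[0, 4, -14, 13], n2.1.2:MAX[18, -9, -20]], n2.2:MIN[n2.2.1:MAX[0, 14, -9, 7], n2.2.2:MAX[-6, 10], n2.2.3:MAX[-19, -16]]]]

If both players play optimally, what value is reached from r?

n1.1.1 (MAX): max(8, 2, 9, -11) = 9
n1.1.2 (MAX): max(13, 5) = 13
n1.1.3 (MAX): max(16, -4, -16) = 16
n1.1 (MIN): min(9, 13, 16) = 9
n1.2.1 (MAX): max(-8, -7) = -7
n1.2.2 (MAX): max(14, 5, 4) = 14
n1.2 (MIN): min(-7, 14) = -7
n1.3.1 (MAX): max(12, -6) = 12
n1.3.2 (MAX): max(-20, 4, -18) = 4
n1.3 (MIN): min(12, 4) = 4
n1.4.1 (MAX): max(-19, 14, 18) = 18
n1.4.2 (MAX): max(7, -10) = 7
n1.4 (MIN): min(18, 7) = 7
n1 (MAX): max(9, -7, 4, 7) = 9
n2.1.1 (MAX): max(0, 4, -14, 13) = 13
n2.1.2 (MAX): max(18, -9, -20) = 18
n2.1 (MIN): min(13, 18) = 13
n2.2.1 (MAX): max(0, 14, -9, 7) = 14
n2.2.2 (MAX): max(-6, 10) = 10
n2.2.3 (MAX): max(-19, -16) = -16
n2.2 (MIN): min(14, 10, -16) = -16
n2 (MAX): max(13, -16) = 13
r (MIN): min(9, 13) = 9

9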